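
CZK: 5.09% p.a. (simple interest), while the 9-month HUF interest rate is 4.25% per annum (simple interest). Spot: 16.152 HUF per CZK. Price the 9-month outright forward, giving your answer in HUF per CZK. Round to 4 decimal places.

16.0540

T = 9/12 years.
HUF accumulates by 1 + 0.0425×9/12 = 1.031875.
Growth of 1 CZK over T: 1 + 0.0509×9/12 = 1.038175.
So F = 16.152 × 1.031875 / 1.038175 = 16.053984 (HUF/CZK).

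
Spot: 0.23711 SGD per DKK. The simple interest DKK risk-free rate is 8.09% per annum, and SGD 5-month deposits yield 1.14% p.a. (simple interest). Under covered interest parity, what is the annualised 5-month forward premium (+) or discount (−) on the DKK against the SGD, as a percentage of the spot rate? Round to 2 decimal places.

T = 5/12 years.
CIP forward (SGD per DKK) = 0.23711 × 1.004750/1.0337083 = 0.23046760.
Annualised premium = (F − S)/S × (1/T) = (0.23046760 − 0.23711)/0.23711 ÷ (5/12) = -6.72%.

-6.72%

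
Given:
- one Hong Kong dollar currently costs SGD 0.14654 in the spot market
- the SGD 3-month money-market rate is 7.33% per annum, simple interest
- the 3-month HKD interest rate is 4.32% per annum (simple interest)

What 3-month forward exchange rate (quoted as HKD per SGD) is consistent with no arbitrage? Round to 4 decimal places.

T = 3/12 years.
SGD accumulates by 1 + 0.0733×3/12 = 1.018325.
HKD growth factor: 1 + 0.0432×3/12 = 1.010800.
So F = 0.14654 × 1.018325 / 1.010800 = 0.1476309 (SGD/HKD).
Quoted the other way: 1/0.1476309 = 6.7736 HKD per SGD.

6.7736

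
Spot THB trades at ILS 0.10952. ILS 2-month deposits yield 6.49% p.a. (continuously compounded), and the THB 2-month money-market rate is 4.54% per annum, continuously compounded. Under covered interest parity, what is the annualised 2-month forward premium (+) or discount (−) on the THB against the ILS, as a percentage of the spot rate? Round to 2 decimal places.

+1.95%

T = 2/12 years.
F = S · g_ILS/g_THB = 0.10952 × 1.0108754/1.0075954 = 0.10987652.
(F − S)/S ÷ T = (0.10987652 − 0.10952)/0.10952/(2/12) = 0.019532 → 1.95%.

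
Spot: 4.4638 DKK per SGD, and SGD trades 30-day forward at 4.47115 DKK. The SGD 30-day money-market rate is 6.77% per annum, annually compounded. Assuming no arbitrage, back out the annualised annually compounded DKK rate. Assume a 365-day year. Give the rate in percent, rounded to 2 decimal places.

T = 30/365 years.
CIP gives F = S · g_DKK/g_SGD, so g_DKK/g_SGD = 4.47115/4.4638 = 1.0016466.
SGD growth factor: (1 + 0.0677)^(30/365) = 1.0053986.
Hence g_DKK = 1.0070541.
r = 1.0070541^(365/30) − 1 = 0.089287 → 8.93%.

8.93%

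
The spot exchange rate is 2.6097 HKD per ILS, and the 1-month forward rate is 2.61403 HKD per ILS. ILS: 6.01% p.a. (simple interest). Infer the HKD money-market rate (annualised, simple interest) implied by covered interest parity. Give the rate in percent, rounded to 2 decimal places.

T = 1/12 years.
F/S = 2.61403/2.6097 = 1.0016592 = (growth of HKD) / (growth of ILS).
ILS growth factor: 1 + 0.0601×1/12 = 1.0050083.
That pins the HKD growth at 1.0066758.
r = (1.0066758 − 1)/(1/12) = 0.080110 → 8.01%.

8.01%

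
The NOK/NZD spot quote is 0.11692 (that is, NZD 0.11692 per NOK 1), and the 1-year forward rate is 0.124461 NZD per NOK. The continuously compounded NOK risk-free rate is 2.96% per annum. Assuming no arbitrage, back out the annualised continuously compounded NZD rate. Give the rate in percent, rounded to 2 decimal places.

9.21%

T = 1 year.
F/S = 0.124461/0.11692 = 1.0644971 = (growth of NZD) / (growth of NOK).
The NOK side grows by e^(0.0296×1) = 1.0300424.
That pins the NZD growth at 1.0964771.
r = ln(1.0964771)/1 = 0.092102 → 9.21%.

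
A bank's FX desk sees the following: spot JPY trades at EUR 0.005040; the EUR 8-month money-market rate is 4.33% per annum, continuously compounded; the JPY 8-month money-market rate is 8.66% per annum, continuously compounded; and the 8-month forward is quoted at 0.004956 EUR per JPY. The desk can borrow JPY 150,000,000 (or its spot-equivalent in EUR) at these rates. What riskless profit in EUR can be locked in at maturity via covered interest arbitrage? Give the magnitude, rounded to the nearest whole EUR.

EUR 9,441

T = 8/12 years.
Route A — deposit JPY, sell forward: 150,000,000 × 1.05943244 × 0.004956 = EUR 787,582.08.
Route B — convert at spot, deposit EUR: 150,000,000 × 0.005040 × 1.02928735 = EUR 778,141.24.
The quoted forward overvalues JPY, so borrow EUR, buy JPY at spot, deposit the JPY at 8.66%, and sell the proceeds forward at 0.004956.
The gap between the two covered legs is EUR 9,441.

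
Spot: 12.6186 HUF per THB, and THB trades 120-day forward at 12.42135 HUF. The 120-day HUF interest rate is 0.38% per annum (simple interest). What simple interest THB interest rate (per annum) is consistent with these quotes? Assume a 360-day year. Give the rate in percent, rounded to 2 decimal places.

T = 120/360 years.
By CIP, F/S equals the HUF-to-THB growth ratio: 12.42135/12.6186 = 0.9843683.
HUF growth factor: 1 + 0.0038×120/360 = 1.0012667.
So the THB growth factor = 1.0171667.
r = (1.0171667 − 1)/(120/360) = 0.051500 → 5.15%.

5.15%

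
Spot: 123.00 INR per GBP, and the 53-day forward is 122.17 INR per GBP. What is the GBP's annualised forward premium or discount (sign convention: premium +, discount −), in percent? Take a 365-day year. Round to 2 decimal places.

-4.65%

T = 53/365 years.
Period premium: (122.17 − 123.0)/123.0 = -0.0067480.
×(1/T) gives -4.65% p.a.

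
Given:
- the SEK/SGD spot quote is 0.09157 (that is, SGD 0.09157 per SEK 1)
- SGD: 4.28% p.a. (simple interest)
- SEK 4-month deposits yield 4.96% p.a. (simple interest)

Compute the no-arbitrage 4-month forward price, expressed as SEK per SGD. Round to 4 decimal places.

10.9450

T = 4/12 years.
SGD accumulates by 1 + 0.0428×4/12 = 1.01426667.
SEK accumulates by 1 + 0.0496×4/12 = 1.01653333.
Forward (SGD per SEK) = 0.09157 × 1.01426667 / 1.01653333 = 0.091365818.
Invert for SEK per SGD: 1 / 0.091365818 = 10.9450.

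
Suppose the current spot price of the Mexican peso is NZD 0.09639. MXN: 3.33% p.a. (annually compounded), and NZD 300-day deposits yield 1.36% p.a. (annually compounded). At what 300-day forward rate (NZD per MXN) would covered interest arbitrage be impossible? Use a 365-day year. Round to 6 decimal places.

T = 300/365 years.
Growth of 1 NZD over T: (1 + 0.0136)^(300/365) = 1.0111646.
MXN growth factor: (1 + 0.0333)^(300/365) = 1.0272898.
Forward (NZD per MXN) = 0.09639 × 1.0111646 / 1.0272898 = 0.09487698.

0.094877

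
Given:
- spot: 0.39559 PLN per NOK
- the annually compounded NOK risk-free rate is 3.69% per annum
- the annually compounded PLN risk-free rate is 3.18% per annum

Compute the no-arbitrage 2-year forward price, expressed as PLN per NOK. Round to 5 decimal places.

T = 2 years.
PLN growth factor: (1 + 0.0318)^2 = 1.0646112.
NOK growth factor: (1 + 0.0369)^2 = 1.0751616.
So F = 0.39559 × 1.0646112 / 1.0751616 = 0.3917081 (PLN/NOK).

0.39171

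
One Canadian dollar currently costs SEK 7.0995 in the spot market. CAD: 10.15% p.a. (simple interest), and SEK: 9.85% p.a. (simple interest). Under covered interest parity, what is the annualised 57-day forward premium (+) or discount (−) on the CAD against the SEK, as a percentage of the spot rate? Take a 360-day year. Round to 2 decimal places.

-0.30%

T = 57/360 years.
CIP forward (SEK per CAD) = 7.0995 × 1.0155958/1.0160708 = 7.0961811.
Annualised premium = (F − S)/S × (1/T) = (7.0961811 − 7.0995)/7.0995 ÷ (57/360) = -0.30%.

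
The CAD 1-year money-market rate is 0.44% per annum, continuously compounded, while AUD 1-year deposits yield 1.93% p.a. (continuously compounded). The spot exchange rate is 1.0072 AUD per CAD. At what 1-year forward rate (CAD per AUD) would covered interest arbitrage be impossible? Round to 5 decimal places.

0.97817

T = 1 year.
AUD growth factor: e^(0.0193×1) = 1.0194874.
Growth of 1 CAD over T: e^(0.0044×1) = 1.0044097.
So F = 1.0072 × 1.0194874 / 1.0044097 = 1.022320 (AUD/CAD).
Invert for CAD per AUD: 1 / 1.022320 = 0.97817.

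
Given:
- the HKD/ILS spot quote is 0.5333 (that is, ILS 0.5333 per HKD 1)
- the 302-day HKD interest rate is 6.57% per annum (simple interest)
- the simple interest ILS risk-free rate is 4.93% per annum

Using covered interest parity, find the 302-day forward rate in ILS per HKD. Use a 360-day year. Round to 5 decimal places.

T = 302/360 years.
ILS accumulates by 1 + 0.0493×302/360 = 1.0413572.
HKD accumulates by 1 + 0.0657×302/360 = 1.055115.
CIP: F = S · (grow ILS)/(grow HKD) = 0.5333 × 1.0413572/1.055115 = 0.5263462 ILS per HKD.

0.52635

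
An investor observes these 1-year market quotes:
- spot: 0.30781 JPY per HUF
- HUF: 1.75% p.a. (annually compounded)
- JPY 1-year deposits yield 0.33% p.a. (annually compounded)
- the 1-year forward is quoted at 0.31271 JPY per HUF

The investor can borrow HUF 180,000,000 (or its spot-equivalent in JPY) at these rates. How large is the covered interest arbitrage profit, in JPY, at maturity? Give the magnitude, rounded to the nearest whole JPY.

JPY 1,684,197

T = 1 year.
Invest the HUF and cover forward: 180,000,000 × 1.017500 × 0.31271 = JPY 57,272,836.50.
Convert at spot and invest in JPY: 180,000,000 × 0.30781 × 1.003300 = JPY 55,588,639.14.
The quoted forward overvalues HUF, so borrow JPY, buy HUF at spot, deposit the HUF at 1.75%, and sell the proceeds forward at 0.31271.
Arbitrage profit = |57,272,836.50 − 55,588,639.14| = JPY 1,684,197.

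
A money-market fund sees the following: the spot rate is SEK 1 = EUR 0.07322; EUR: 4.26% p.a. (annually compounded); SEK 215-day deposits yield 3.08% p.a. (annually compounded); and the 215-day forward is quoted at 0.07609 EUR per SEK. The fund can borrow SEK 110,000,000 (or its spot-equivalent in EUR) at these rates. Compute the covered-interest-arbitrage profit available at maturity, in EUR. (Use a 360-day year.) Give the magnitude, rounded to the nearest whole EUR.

EUR 265,530

T = 215/360 years.
Invest the SEK and cover forward: 110,000,000 × 1.018281961 × 0.07609 = EUR 8,522,918.19.
Convert at spot and invest in EUR: 110,000,000 × 0.07322 × 1.025227638 = EUR 8,257,388.44.
The quoted forward overvalues SEK, so borrow EUR, buy SEK at spot, deposit the SEK at 3.08%, and sell the proceeds forward at 0.07609.
The gap between the two covered legs is EUR 265,530.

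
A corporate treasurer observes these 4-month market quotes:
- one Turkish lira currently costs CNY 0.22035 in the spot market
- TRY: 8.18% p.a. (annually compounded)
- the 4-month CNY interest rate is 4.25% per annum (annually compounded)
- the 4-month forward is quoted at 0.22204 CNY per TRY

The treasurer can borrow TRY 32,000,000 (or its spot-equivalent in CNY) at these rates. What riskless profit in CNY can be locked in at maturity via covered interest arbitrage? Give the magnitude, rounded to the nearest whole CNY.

CNY 144,253

T = 4/12 years.
Keep in TRY, deliver into the forward: 32,000,000·1.026555244·0.22204 = CNY 7,293,962.44.
Swap to CNY now, deposit: 32,000,000·0.22035·1.013970581 = CNY 7,149,709.36.
The quoted forward overvalues TRY, so borrow CNY, buy TRY at spot, deposit the TRY at 8.18%, and sell the proceeds forward at 0.22204.
The gap between the two covered legs is CNY 144,253.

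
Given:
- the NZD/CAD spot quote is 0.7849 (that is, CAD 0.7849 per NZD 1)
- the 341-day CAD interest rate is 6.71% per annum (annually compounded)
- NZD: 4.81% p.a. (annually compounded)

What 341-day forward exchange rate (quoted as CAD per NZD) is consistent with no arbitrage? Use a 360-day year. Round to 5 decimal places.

T = 341/360 years.
CAD accumulates by (1 + 0.0671)^(341/360) = 1.0634486.
Growth of 1 NZD over T: (1 + 0.0481)^(341/360) = 1.0455045.
So F = 0.7849 × 1.0634486 / 1.0455045 = 0.7983713 (CAD/NZD).

0.79837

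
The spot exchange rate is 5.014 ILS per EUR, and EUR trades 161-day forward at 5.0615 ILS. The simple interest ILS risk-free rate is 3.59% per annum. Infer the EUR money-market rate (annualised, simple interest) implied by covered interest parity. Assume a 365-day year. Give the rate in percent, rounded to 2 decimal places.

T = 161/365 years.
CIP gives F = S · g_ILS/g_EUR, so g_ILS/g_EUR = 5.0615/5.014 = 1.0094735.
The ILS side grows by 1 + 0.0359×161/365 = 1.0158353.
Hence g_EUR = 1.0063021.
r = (1.0063021 − 1)/(161/365) = 0.014287 → 1.43%.

1.43%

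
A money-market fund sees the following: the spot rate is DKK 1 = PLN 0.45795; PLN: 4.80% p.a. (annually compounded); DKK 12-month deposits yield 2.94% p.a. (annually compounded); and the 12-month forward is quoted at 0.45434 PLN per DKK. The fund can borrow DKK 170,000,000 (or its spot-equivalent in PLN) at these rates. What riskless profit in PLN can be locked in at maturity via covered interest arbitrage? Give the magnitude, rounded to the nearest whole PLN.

T = 1 year.
Invest the DKK and cover forward: 170,000,000 × 1.029400 × 0.45434 = PLN 79,508,591.32.
Convert at spot and invest in PLN: 170,000,000 × 0.45795 × 1.048000 = PLN 81,588,372.00.
The quoted forward undervalues DKK, so borrow DKK, convert to PLN at spot, deposit the PLN at 4.80%, and buy DKK forward at 0.45434 to cover the loan.
Arbitrage profit = |79,508,591.32 − 81,588,372.00| = PLN 2,079,781.

PLN 2,079,781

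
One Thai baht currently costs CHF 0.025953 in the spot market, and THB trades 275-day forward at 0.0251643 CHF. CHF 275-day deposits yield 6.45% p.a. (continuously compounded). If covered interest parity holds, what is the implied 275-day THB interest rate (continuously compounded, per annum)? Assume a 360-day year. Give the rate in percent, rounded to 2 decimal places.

10.49%

T = 275/360 years.
F/S = 0.0251643/0.025953 = 0.9696104 = (growth of CHF) / (growth of THB).
The CHF side grows by e^(0.0645×275/360) = 1.0505048.
That pins the THB growth at 1.0834298.
r = ln(1.0834298)/(275/360) = 0.104900 → 10.49%.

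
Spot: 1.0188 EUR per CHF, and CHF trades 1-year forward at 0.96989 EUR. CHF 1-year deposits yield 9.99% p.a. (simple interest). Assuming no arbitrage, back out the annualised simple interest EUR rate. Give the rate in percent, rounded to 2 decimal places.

T = 1 year.
CIP gives F = S · g_EUR/g_CHF, so g_EUR/g_CHF = 0.96989/1.0188 = 0.9519925.
CHF growth factor: 1 + 0.0999×1 = 1.099900.
That pins the EUR growth at 1.0470966.
r = (1.0470966 − 1)/1 = 0.047097 → 4.71%.

4.71%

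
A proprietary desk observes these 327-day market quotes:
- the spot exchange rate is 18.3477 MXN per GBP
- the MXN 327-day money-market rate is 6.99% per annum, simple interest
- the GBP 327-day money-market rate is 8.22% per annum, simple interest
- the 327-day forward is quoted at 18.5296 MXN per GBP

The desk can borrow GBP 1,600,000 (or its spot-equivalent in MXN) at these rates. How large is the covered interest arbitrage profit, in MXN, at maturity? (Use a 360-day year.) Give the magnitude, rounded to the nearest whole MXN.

T = 327/360 years.
Keep in GBP, deliver into the forward: 1,600,000·1.074665·18.5296 = MXN 31,860,980.13.
Swap to MXN now, deposit: 1,600,000·18.3477·1.0634925 = MXN 31,220,226.15.
The quoted forward overvalues GBP, so borrow MXN, buy GBP at spot, deposit the GBP at 8.22%, and sell the proceeds forward at 18.5296.
Profit = 31,860,980.13 − 31,220,226.15 = MXN 640,754.

MXN 640,754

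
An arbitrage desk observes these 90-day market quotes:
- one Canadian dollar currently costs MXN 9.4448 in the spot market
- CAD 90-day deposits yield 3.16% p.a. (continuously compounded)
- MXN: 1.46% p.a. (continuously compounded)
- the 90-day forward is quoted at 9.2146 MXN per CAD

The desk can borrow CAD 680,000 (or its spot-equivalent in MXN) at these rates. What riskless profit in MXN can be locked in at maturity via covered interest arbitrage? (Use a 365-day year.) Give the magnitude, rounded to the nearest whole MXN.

T = 90/365 years.
Route A — deposit CAD, sell forward: 680,000 × 1.007822216 × 9.2146 = MXN 6,314,941.44.
Route B — convert at spot, deposit MXN: 680,000 × 9.4448 × 1.003606488 = MXN 6,445,626.54.
The quoted forward undervalues CAD, so borrow CAD, convert to MXN at spot, deposit the MXN at 1.46%, and buy CAD forward at 9.2146 to cover the loan.
Profit = 6,445,626.54 − 6,314,941.44 = MXN 130,685.

MXN 130,685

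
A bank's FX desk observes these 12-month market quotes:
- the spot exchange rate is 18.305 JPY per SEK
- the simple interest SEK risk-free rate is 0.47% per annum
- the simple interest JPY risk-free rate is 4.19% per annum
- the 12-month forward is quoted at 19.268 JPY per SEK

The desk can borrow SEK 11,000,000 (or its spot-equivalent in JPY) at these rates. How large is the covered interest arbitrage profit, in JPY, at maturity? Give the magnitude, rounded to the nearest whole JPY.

T = 1 year.
Route A — deposit SEK, sell forward: 11,000,000 × 1.004700 × 19.268 = JPY 212,944,155.60.
Route B — convert at spot, deposit JPY: 11,000,000 × 18.305 × 1.041900 = JPY 209,791,774.50.
The quoted forward overvalues SEK, so borrow JPY, buy SEK at spot, deposit the SEK at 0.47%, and sell the proceeds forward at 19.268.
Arbitrage profit = |212,944,155.60 − 209,791,774.50| = JPY 3,152,381.

JPY 3,152,381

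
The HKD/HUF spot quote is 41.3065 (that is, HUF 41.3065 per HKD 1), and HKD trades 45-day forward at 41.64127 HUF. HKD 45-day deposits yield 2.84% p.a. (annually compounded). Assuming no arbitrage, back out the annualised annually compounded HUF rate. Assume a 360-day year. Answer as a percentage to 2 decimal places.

9.70%

T = 45/360 years.
By CIP, F/S equals the HUF-to-HKD growth ratio: 41.64127/41.3065 = 1.0081045.
HKD growth factor: (1 + 0.0284)^(45/360) = 1.0035067.
That pins the HUF growth at 1.0116396.
r = 1.0116396^(360/45) − 1 = 0.097000 → 9.70%.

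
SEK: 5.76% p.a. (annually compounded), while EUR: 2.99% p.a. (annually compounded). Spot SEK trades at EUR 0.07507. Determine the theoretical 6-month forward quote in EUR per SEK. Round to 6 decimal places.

0.074080

T = 6/12 years.
Growth of 1 EUR over T: (1 + 0.0299)^(6/12) = 1.0148399.
SEK accumulates by (1 + 0.0576)^(6/12) = 1.0283968.
So F = 0.07507 × 1.0148399 / 1.0283968 = 0.07408039 (EUR/SEK).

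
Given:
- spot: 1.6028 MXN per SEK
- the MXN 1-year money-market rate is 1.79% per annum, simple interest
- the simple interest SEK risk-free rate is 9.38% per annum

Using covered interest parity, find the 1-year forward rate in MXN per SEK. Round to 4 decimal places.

1.4916

T = 1 year.
MXN accumulates by 1 + 0.0179×1 = 1.017900.
Growth of 1 SEK over T: 1 + 0.0938×1 = 1.093800.
So F = 1.6028 × 1.017900 / 1.093800 = 1.491580 (MXN/SEK).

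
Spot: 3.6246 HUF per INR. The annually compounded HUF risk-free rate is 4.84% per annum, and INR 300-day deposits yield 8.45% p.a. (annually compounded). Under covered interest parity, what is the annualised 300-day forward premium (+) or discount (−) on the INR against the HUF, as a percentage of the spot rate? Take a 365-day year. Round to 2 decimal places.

-3.34%

T = 300/365 years.
F = S · g_HUF/g_INR = 3.6246 × 1.0396126/1.0689461 = 3.5251355.
Annualised premium = (F − S)/S × (1/T) = (3.5251355 − 3.6246)/3.6246 ÷ (300/365) = -3.34%.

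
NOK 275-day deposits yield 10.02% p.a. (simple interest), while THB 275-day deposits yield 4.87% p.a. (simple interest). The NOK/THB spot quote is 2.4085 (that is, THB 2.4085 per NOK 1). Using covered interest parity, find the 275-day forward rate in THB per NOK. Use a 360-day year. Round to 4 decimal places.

2.3205

T = 275/360 years.
THB growth factor: 1 + 0.0487×275/360 = 1.0372014.
NOK growth factor: 1 + 0.1002×275/360 = 1.0765417.
So F = 2.4085 × 1.0372014 / 1.0765417 = 2.320486 (THB/NOK).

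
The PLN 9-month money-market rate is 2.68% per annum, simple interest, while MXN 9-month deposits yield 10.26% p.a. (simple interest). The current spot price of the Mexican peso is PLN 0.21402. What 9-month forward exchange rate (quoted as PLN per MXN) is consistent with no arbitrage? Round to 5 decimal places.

0.20272

T = 9/12 years.
PLN accumulates by 1 + 0.0268×9/12 = 1.020100.
Growth of 1 MXN over T: 1 + 0.1026×9/12 = 1.076950.
CIP: F = S · (grow PLN)/(grow MXN) = 0.21402 × 1.020100/1.076950 = 0.2027223 PLN per MXN.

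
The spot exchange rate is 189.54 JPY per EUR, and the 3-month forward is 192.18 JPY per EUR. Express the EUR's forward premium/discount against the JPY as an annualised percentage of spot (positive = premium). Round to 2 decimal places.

+5.57%

T = 3/12 years.
Period premium: (192.18 − 189.54)/189.54 = 0.0139285.
Per annum: 0.0139285 / (3/12) = 0.055714 = 5.57%.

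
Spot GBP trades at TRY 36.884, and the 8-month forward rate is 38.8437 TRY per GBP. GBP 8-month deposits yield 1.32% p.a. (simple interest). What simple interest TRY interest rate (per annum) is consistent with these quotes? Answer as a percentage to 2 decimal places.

9.36%

T = 8/12 years.
CIP gives F = S · g_TRY/g_GBP, so g_TRY/g_GBP = 38.8437/36.884 = 1.0531314.
The GBP side grows by 1 + 0.0132×8/12 = 1.008800.
That pins the TRY growth at 1.062399.
r = (1.062399 − 1)/(8/12) = 0.093599 → 9.36%.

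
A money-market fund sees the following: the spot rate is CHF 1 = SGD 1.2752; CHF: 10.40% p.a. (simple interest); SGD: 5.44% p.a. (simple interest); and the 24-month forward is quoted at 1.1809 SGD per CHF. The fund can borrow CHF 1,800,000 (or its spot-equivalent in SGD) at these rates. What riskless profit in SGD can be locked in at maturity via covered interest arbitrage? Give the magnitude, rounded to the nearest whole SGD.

SGD 22,654

T = 2 years.
Route A — deposit CHF, sell forward: 1,800,000 × 1.208000 × 1.1809 = SGD 2,567,748.96.
Route B — convert at spot, deposit SGD: 1,800,000 × 1.2752 × 1.108800 = SGD 2,545,095.17.
The quoted forward overvalues CHF, so borrow SGD, buy CHF at spot, deposit the CHF at 10.40%, and sell the proceeds forward at 1.1809.
The gap between the two covered legs is SGD 22,654.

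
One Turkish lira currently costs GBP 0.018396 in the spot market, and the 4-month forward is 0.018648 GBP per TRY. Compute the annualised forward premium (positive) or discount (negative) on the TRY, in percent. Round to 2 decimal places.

T = 4/12 years.
Period premium: (0.018648 − 0.018396)/0.018396 = 0.0136986.
Per annum: 0.0136986 / (4/12) = 0.041096 = 4.11%.

+4.11%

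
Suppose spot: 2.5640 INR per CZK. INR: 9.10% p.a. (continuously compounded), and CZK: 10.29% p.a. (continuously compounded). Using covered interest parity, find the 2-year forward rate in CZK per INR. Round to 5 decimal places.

0.39941

T = 2 years.
INR growth factor: e^(0.0910×2) = 1.1996142.
CZK accumulates by e^(0.1029×2) = 1.2285075.
So F = 2.564 × 1.1996142 / 1.2285075 = 2.503697 (INR/CZK).
Invert for CZK per INR: 1 / 2.503697 = 0.39941.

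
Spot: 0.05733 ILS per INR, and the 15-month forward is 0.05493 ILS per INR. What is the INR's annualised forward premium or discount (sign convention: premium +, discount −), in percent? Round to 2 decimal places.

T = 15/12 years.
Period premium: (0.05493 − 0.05733)/0.05733 = -0.0418629.
×(1/T) gives -3.35% p.a.

-3.35%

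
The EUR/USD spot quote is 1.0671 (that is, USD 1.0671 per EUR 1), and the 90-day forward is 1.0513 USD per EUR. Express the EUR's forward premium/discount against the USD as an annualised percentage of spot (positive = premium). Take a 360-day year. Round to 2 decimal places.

T = 90/360 years.
Period premium: (1.0513 − 1.0671)/1.0671 = -0.0148065.
Per annum: -0.0148065 / (90/360) = -0.059226 = -5.92%.

-5.92%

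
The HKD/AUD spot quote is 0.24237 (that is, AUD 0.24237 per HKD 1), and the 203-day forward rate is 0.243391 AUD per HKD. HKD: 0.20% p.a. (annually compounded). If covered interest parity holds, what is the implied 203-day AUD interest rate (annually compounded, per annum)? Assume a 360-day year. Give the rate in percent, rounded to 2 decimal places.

T = 203/360 years.
By CIP, F/S equals the AUD-to-HKD growth ratio: 0.243391/0.24237 = 1.0042126.
HKD growth factor: (1 + 0.0020)^(203/360) = 1.0011273.
So the AUD growth factor = 1.0053446.
r = 1.0053446^(360/203) − 1 = 0.009498 → 0.95%.

0.95%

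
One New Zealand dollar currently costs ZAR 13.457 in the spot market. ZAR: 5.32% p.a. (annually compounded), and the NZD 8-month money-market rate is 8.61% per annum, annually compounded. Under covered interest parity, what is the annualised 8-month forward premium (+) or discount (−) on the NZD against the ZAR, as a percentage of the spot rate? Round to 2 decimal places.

T = 8/12 years.
F = S · g_ZAR/g_NZD = 13.457 × 1.0351594/1.0566063 = 13.183851.
Annualised premium = (F − S)/S × (1/T) = (13.183851 − 13.457)/13.457 ÷ (8/12) = -3.04%.

-3.04%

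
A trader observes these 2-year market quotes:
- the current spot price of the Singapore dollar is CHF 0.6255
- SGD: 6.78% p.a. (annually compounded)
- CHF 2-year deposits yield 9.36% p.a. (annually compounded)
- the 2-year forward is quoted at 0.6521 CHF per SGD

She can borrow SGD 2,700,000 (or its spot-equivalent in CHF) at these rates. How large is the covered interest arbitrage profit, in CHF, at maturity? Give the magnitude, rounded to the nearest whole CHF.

CHF 12,288

T = 2 years.
Keep in SGD, deliver into the forward: 2,700,000·1.14019684·0.6521 = CHF 2,007,510.37.
Swap to CHF now, deposit: 2,700,000·0.6255·1.19596096 = CHF 2,019,798.67.
The quoted forward undervalues SGD, so borrow SGD, convert to CHF at spot, deposit the CHF at 9.36%, and buy SGD forward at 0.6521 to cover the loan.
Arbitrage profit = |2,007,510.37 − 2,019,798.67| = CHF 12,288.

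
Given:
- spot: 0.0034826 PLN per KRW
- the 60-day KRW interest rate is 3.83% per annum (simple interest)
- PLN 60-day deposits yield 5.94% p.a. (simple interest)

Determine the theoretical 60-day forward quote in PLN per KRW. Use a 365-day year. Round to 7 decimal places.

T = 60/365 years.
PLN growth factor: 1 + 0.0594×60/365 = 1.0097644.
Growth of 1 KRW over T: 1 + 0.0383×60/365 = 1.0062959.
So F = 0.0034826 × 1.0097644 / 1.0062959 = 0.003494604 (PLN/KRW).

0.0034946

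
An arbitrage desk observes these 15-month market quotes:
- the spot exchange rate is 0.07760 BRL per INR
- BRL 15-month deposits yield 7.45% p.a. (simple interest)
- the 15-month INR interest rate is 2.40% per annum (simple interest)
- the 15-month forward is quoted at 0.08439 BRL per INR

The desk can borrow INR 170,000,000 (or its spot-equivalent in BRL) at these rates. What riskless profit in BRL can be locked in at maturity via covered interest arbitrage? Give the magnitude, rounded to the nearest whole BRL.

BRL 356,184

T = 15/12 years.
Keep in INR, deliver into the forward: 170,000,000·1.030000·0.08439 = BRL 14,776,689.00.
Swap to BRL now, deposit: 170,000,000·0.07760·1.093125 = BRL 14,420,505.00.
The quoted forward overvalues INR, so borrow BRL, buy INR at spot, deposit the INR at 2.40%, and sell the proceeds forward at 0.08439.
Profit = 14,776,689.00 − 14,420,505.00 = BRL 356,184.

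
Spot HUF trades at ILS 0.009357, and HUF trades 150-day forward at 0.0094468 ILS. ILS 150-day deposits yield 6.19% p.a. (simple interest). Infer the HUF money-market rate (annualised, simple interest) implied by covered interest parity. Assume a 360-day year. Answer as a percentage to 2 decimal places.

T = 150/360 years.
CIP gives F = S · g_ILS/g_HUF, so g_ILS/g_HUF = 0.0094468/0.009357 = 1.0095971.
ILS growth factor: 1 + 0.0619×150/360 = 1.0257917.
So the HUF growth factor = 1.0160407.
(1.0160407 − 1)/T = 0.038498, i.e. 3.85%.

3.85%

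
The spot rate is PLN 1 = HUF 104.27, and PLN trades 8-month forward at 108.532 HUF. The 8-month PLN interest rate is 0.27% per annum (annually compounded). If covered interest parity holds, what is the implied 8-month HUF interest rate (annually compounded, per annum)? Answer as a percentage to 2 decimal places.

6.48%

T = 8/12 years.
CIP gives F = S · g_HUF/g_PLN, so g_HUF/g_PLN = 108.532/104.27 = 1.0408747.
The PLN side grows by (1 + 0.0027)^(8/12) = 1.0017992.
Hence g_HUF = 1.0427474.
r = 1.0427474^(12/8) − 1 = 0.064802 → 6.48%.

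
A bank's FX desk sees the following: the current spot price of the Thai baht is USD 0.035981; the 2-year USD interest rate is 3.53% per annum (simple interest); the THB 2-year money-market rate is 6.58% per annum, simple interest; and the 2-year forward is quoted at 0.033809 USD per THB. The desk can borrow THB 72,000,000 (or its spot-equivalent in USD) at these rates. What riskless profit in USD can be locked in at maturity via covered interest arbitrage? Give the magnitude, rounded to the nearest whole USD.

USD 18,936

T = 2 years.
Route A — deposit THB, sell forward: 72,000,000 × 1.131600 × 0.033809 = USD 2,754,595.04.
Route B — convert at spot, deposit USD: 72,000,000 × 0.035981 × 1.070600 = USD 2,773,530.62.
The quoted forward undervalues THB, so borrow THB, convert to USD at spot, deposit the USD at 3.53%, and buy THB forward at 0.033809 to cover the loan.
The gap between the two covered legs is USD 18,936.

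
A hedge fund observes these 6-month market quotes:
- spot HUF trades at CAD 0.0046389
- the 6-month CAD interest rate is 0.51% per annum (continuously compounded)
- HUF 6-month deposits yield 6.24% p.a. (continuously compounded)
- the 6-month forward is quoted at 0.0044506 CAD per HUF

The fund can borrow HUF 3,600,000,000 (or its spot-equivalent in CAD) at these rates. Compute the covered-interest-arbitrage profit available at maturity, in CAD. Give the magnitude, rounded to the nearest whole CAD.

CAD 212,748

T = 6/12 years.
Route A — deposit HUF, sell forward: 3,600,000,000 × 1.0316918216 × 0.0044506 = CAD 16,529,931.44.
Route B — convert at spot, deposit CAD: 3,600,000,000 × 0.0046389 × 1.002553254 = CAD 16,742,679.44.
The quoted forward undervalues HUF, so borrow HUF, convert to CAD at spot, deposit the CAD at 0.51%, and buy HUF forward at 0.0044506 to cover the loan.
The gap between the two covered legs is CAD 212,748.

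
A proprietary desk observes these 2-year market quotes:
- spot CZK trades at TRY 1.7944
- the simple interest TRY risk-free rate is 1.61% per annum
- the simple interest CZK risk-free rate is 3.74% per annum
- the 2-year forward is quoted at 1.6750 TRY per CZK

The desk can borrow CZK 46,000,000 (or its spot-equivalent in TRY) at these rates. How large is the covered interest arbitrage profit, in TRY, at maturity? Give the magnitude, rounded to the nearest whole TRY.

TRY 2,386,925

T = 2 years.
Keep in CZK, deliver into the forward: 46,000,000·1.074800·1.6750 = TRY 82,813,340.00.
Swap to TRY now, deposit: 46,000,000·1.7944·1.032200 = TRY 85,200,265.28.
The quoted forward undervalues CZK, so borrow CZK, convert to TRY at spot, deposit the TRY at 1.61%, and buy CZK forward at 1.6750 to cover the loan.
Arbitrage profit = |82,813,340.00 − 85,200,265.28| = TRY 2,386,925.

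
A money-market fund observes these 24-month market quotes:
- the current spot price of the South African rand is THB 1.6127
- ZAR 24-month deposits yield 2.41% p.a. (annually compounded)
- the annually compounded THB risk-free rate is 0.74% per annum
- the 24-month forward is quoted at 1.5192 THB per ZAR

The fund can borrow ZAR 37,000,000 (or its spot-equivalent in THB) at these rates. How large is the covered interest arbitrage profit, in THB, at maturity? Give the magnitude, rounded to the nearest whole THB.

THB 1,603,893

T = 2 years.
Keep in ZAR, deliver into the forward: 37,000,000·1.04878081·1.5192 = THB 58,952,388.84.
Swap to THB now, deposit: 37,000,000·1.6127·1.01485476 = THB 60,556,282.04.
The quoted forward undervalues ZAR, so borrow ZAR, convert to THB at spot, deposit the THB at 0.74%, and buy ZAR forward at 1.5192 to cover the loan.
Arbitrage profit = |58,952,388.84 − 60,556,282.04| = THB 1,603,893.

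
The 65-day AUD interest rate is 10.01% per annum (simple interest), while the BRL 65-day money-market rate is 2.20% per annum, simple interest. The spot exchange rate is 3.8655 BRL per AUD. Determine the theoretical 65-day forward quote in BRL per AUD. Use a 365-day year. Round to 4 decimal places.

3.8127

T = 65/365 years.
BRL accumulates by 1 + 0.0220×65/365 = 1.0039178.
Growth of 1 AUD over T: 1 + 0.1001×65/365 = 1.017826.
CIP: F = S · (grow BRL)/(grow AUD) = 3.8655 × 1.0039178/1.017826 = 3.812679 BRL per AUD.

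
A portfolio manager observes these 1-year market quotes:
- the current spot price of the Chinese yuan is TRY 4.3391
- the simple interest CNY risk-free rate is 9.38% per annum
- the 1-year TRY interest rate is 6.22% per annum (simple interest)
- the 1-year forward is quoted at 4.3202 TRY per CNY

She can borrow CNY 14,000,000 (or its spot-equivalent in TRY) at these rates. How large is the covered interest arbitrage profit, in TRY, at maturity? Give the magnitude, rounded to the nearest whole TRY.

TRY 1,630,198

T = 1 year.
Keep in CNY, deliver into the forward: 14,000,000·1.093800·4.3202 = TRY 66,156,086.64.
Swap to TRY now, deposit: 14,000,000·4.3391·1.062200 = TRY 64,525,888.28.
The quoted forward overvalues CNY, so borrow TRY, buy CNY at spot, deposit the CNY at 9.38%, and sell the proceeds forward at 4.3202.
Arbitrage profit = |66,156,086.64 − 64,525,888.28| = TRY 1,630,198.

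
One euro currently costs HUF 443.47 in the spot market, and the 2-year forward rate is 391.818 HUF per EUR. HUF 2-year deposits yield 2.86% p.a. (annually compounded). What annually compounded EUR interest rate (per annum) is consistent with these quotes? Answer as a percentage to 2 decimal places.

9.43%

T = 2 years.
By CIP, F/S equals the HUF-to-EUR growth ratio: 391.818/443.47 = 0.8835276.
The HUF side grows by (1 + 0.0286)^2 = 1.058018.
So the EUR growth factor = 1.1974929.
Annualise: 1.1974929^(1/2) − 1 = 0.094300 = 9.43%.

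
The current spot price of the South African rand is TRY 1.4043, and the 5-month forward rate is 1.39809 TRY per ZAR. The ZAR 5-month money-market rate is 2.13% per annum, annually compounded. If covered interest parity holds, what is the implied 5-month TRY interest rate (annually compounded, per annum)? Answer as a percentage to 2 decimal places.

T = 5/12 years.
By CIP, F/S equals the TRY-to-ZAR growth ratio: 1.39809/1.4043 = 0.9955779.
ZAR growth factor: (1 + 0.0213)^(5/12) = 1.0088205.
Hence g_TRY = 1.0043594.
r = 1.0043594^(12/5) − 1 = 0.010495 → 1.05%.

1.05%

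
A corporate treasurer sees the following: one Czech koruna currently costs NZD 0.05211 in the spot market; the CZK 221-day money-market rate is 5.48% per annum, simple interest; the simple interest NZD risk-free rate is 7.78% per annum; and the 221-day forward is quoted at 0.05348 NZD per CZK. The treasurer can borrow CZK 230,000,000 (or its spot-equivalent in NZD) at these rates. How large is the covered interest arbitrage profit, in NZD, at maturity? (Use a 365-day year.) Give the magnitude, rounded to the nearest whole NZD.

T = 221/365 years.
Keep in CZK, deliver into the forward: 230,000,000·1.033180274·0.05348 = NZD 12,708,530.64.
Swap to NZD now, deposit: 230,000,000·0.05211·1.0471063014 = NZD 12,549,883.15.
The quoted forward overvalues CZK, so borrow NZD, buy CZK at spot, deposit the CZK at 5.48%, and sell the proceeds forward at 0.05348.
Arbitrage profit = |12,708,530.64 − 12,549,883.15| = NZD 158,647.

NZD 158,647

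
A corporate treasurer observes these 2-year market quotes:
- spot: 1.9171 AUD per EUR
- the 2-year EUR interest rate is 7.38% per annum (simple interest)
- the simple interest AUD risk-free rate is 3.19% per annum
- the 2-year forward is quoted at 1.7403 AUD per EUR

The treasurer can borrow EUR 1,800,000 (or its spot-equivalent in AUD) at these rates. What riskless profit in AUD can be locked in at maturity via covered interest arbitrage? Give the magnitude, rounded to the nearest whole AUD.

AUD 76,037

T = 2 years.
Keep in EUR, deliver into the forward: 1,800,000·1.147600·1.7403 = AUD 3,594,902.90.
Swap to AUD now, deposit: 1,800,000·1.9171·1.063800 = AUD 3,670,939.76.
The quoted forward undervalues EUR, so borrow EUR, convert to AUD at spot, deposit the AUD at 3.19%, and buy EUR forward at 1.7403 to cover the loan.
Profit = 3,670,939.76 − 3,594,902.90 = AUD 76,037.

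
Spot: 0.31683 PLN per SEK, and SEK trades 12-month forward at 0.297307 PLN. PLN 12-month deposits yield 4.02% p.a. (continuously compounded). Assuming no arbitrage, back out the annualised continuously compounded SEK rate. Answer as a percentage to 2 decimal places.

T = 1 year.
CIP gives F = S · g_PLN/g_SEK, so g_PLN/g_SEK = 0.297307/0.31683 = 0.9383802.
PLN growth factor: e^(0.0402×1) = 1.041019.
So the SEK growth factor = 1.1093787.
Take logs: ln 1.1093787 / 1 = 0.103800, so 10.38%.

10.38%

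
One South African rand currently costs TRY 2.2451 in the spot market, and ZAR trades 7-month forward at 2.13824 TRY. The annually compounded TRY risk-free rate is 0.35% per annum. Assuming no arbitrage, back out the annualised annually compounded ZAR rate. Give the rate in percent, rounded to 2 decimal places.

9.10%

T = 7/12 years.
CIP gives F = S · g_TRY/g_ZAR, so g_TRY/g_ZAR = 2.13824/2.2451 = 0.9524030.
TRY growth factor: (1 + 0.0035)^(7/12) = 1.0020402.
So the ZAR growth factor = 1.0521179.
Annualise: 1.0521179^(12/7) − 1 = 0.091000 = 9.10%.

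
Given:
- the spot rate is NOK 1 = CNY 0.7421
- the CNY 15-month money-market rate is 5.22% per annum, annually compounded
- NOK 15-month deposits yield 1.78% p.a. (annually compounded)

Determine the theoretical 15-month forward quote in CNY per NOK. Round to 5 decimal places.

0.77358

T = 15/12 years.
Growth of 1 CNY over T: (1 + 0.0522)^(15/12) = 1.0656703.
Growth of 1 NOK over T: (1 + 0.0178)^(15/12) = 1.0222993.
So F = 0.7421 × 1.0656703 / 1.0222993 = 0.7735836 (CNY/NOK).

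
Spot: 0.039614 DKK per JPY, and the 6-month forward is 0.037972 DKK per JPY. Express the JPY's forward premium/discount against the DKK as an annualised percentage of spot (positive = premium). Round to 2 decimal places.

T = 6/12 years.
JPY trades forward at -4.14500% vs spot over the period.
Per annum: -0.0414500 / (6/12) = -0.082900 = -8.29%.

-8.29%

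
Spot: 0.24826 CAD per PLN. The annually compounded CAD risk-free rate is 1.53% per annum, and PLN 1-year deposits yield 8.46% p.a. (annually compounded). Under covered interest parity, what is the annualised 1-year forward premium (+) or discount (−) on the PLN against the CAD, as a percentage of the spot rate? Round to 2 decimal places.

T = 1 year.
F = S · g_CAD/g_PLN = 0.24826 × 1.015300/1.084600 = 0.23239755.
Annualised premium = (F − S)/S × (1/T) = (0.23239755 − 0.24826)/0.24826 ÷ 1 = -6.39%.

-6.39%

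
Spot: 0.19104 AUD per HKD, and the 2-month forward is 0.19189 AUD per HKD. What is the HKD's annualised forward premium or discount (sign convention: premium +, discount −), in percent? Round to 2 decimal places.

T = 2/12 years.
Period premium: (0.19189 − 0.19104)/0.19104 = 0.0044493.
Annualise by dividing by T: 0.0044493 / (2/12) = 0.026696 → 2.67%.

+2.67%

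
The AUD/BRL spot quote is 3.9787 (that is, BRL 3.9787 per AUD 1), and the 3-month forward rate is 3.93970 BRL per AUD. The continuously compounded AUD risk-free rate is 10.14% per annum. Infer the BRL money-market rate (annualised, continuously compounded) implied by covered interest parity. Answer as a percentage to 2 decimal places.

6.20%

T = 3/12 years.
F/S = 3.9397/3.9787 = 0.9901978 = (growth of BRL) / (growth of AUD).
AUD growth factor: e^(0.1014×3/12) = 1.025674.
So the BRL growth factor = 1.0156201.
Take logs: ln 1.0156201 / (3/12) = 0.061997, so 6.20%.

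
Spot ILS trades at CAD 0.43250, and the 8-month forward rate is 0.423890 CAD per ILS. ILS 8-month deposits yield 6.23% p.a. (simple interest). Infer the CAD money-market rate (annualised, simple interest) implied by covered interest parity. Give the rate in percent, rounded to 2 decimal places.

3.12%

T = 8/12 years.
By CIP, F/S equals the CAD-to-ILS growth ratio: 0.42389/0.4325 = 0.9800925.
ILS growth factor: 1 + 0.0623×8/12 = 1.0415333.
So the CAD growth factor = 1.020799.
(1.020799 − 1)/T = 0.031199, i.e. 3.12%.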